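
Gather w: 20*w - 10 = 20*w - 10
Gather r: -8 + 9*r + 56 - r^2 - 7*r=-r^2 + 2*r + 48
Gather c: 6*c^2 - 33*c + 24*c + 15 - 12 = 6*c^2 - 9*c + 3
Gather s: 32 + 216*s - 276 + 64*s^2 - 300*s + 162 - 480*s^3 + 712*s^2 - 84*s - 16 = -480*s^3 + 776*s^2 - 168*s - 98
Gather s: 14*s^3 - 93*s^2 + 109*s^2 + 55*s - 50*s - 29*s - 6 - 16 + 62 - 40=14*s^3 + 16*s^2 - 24*s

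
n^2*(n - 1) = n^3 - n^2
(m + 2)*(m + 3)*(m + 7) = m^3 + 12*m^2 + 41*m + 42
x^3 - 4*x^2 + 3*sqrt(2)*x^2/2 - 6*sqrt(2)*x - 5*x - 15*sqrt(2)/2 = (x - 5)*(x + 1)*(x + 3*sqrt(2)/2)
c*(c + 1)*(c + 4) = c^3 + 5*c^2 + 4*c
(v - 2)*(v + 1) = v^2 - v - 2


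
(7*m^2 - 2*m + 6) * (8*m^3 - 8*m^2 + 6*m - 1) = 56*m^5 - 72*m^4 + 106*m^3 - 67*m^2 + 38*m - 6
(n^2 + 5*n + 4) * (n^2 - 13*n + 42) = n^4 - 8*n^3 - 19*n^2 + 158*n + 168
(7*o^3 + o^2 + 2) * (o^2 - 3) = 7*o^5 + o^4 - 21*o^3 - o^2 - 6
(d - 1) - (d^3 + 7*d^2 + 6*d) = -d^3 - 7*d^2 - 5*d - 1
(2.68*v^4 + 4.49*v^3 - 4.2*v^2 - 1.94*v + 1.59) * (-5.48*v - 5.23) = -14.6864*v^5 - 38.6216*v^4 - 0.466700000000003*v^3 + 32.5972*v^2 + 1.433*v - 8.3157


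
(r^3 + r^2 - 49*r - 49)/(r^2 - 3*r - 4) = (r^2 - 49)/(r - 4)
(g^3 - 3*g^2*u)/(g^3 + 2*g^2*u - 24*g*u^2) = g*(g - 3*u)/(g^2 + 2*g*u - 24*u^2)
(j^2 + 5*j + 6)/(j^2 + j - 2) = (j + 3)/(j - 1)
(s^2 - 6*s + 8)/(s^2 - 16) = (s - 2)/(s + 4)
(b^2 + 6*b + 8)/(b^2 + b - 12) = (b + 2)/(b - 3)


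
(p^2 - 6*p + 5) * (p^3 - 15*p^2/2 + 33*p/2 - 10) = p^5 - 27*p^4/2 + 133*p^3/2 - 293*p^2/2 + 285*p/2 - 50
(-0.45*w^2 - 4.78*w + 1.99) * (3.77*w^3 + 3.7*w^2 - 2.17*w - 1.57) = -1.6965*w^5 - 19.6856*w^4 - 9.2072*w^3 + 18.4421*w^2 + 3.1863*w - 3.1243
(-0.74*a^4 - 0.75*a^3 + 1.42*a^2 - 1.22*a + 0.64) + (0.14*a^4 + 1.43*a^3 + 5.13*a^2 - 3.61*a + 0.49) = -0.6*a^4 + 0.68*a^3 + 6.55*a^2 - 4.83*a + 1.13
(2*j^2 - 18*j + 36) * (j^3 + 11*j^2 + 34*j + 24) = 2*j^5 + 4*j^4 - 94*j^3 - 168*j^2 + 792*j + 864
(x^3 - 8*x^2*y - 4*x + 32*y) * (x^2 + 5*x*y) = x^5 - 3*x^4*y - 40*x^3*y^2 - 4*x^3 + 12*x^2*y + 160*x*y^2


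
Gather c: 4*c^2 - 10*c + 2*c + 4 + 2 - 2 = 4*c^2 - 8*c + 4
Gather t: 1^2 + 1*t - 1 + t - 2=2*t - 2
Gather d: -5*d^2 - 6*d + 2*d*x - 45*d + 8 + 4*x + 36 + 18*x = -5*d^2 + d*(2*x - 51) + 22*x + 44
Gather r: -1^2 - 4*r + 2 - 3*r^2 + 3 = -3*r^2 - 4*r + 4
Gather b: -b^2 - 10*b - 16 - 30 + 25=-b^2 - 10*b - 21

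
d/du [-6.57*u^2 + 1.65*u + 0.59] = 1.65 - 13.14*u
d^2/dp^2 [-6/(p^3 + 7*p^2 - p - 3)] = 12*((3*p + 7)*(p^3 + 7*p^2 - p - 3) - (3*p^2 + 14*p - 1)^2)/(p^3 + 7*p^2 - p - 3)^3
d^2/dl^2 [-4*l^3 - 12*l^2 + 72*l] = -24*l - 24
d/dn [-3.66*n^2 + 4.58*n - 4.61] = 4.58 - 7.32*n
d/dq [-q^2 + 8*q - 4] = 8 - 2*q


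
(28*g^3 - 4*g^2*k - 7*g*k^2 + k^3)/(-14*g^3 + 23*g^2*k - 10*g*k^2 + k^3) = (-2*g - k)/(g - k)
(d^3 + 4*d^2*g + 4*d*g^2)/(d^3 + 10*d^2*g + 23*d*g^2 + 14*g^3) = d*(d + 2*g)/(d^2 + 8*d*g + 7*g^2)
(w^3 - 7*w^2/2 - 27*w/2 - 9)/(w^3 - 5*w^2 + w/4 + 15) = 2*(w^2 - 5*w - 6)/(2*w^2 - 13*w + 20)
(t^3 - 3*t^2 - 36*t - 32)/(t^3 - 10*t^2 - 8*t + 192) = (t + 1)/(t - 6)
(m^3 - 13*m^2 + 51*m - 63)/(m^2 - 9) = (m^2 - 10*m + 21)/(m + 3)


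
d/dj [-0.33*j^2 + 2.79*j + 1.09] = 2.79 - 0.66*j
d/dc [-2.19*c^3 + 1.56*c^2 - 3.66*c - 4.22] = -6.57*c^2 + 3.12*c - 3.66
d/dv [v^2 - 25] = 2*v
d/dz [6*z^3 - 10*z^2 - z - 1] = 18*z^2 - 20*z - 1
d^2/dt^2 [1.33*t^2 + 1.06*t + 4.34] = 2.66000000000000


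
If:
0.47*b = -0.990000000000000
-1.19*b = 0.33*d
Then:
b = -2.11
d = 7.60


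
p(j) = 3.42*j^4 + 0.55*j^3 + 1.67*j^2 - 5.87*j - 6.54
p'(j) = 13.68*j^3 + 1.65*j^2 + 3.34*j - 5.87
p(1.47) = 6.16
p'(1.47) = 46.06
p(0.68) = -8.86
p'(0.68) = 1.47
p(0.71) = -8.80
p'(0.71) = 2.23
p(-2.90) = 253.00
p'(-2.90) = -335.32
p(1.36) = 1.65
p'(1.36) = 36.14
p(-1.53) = 23.12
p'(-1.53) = -56.11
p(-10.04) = 34414.60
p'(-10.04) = -13717.90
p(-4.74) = 1726.62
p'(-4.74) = -1441.50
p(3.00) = 282.75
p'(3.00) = 388.36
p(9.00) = 22915.47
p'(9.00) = 10130.56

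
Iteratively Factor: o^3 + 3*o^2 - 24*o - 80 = (o + 4)*(o^2 - o - 20) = (o + 4)^2*(o - 5)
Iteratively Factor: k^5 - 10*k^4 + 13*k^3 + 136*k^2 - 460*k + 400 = (k + 4)*(k^4 - 14*k^3 + 69*k^2 - 140*k + 100) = (k - 5)*(k + 4)*(k^3 - 9*k^2 + 24*k - 20) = (k - 5)^2*(k + 4)*(k^2 - 4*k + 4) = (k - 5)^2*(k - 2)*(k + 4)*(k - 2)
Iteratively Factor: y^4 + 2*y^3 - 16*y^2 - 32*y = (y + 2)*(y^3 - 16*y) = y*(y + 2)*(y^2 - 16) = y*(y - 4)*(y + 2)*(y + 4)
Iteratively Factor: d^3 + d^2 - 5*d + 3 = (d - 1)*(d^2 + 2*d - 3) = (d - 1)^2*(d + 3)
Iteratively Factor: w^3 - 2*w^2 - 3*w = (w - 3)*(w^2 + w) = w*(w - 3)*(w + 1)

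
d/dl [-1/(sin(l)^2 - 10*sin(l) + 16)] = 2*(sin(l) - 5)*cos(l)/(sin(l)^2 - 10*sin(l) + 16)^2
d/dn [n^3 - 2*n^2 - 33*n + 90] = 3*n^2 - 4*n - 33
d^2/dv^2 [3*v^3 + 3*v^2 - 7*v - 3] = 18*v + 6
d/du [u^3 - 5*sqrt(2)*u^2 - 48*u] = 3*u^2 - 10*sqrt(2)*u - 48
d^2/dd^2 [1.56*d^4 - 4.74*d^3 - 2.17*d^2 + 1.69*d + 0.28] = 18.72*d^2 - 28.44*d - 4.34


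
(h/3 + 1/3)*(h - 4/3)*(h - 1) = h^3/3 - 4*h^2/9 - h/3 + 4/9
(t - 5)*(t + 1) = t^2 - 4*t - 5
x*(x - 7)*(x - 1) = x^3 - 8*x^2 + 7*x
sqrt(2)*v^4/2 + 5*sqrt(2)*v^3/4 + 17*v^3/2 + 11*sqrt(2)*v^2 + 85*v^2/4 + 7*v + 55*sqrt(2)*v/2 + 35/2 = (v + 5/2)*(v + sqrt(2)/2)*(v + 7*sqrt(2))*(sqrt(2)*v/2 + 1)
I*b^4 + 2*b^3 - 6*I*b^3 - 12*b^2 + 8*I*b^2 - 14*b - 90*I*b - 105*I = (b - 7)*(b - 5*I)*(b + 3*I)*(I*b + I)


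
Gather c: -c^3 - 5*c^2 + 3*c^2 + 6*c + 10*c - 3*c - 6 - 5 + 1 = -c^3 - 2*c^2 + 13*c - 10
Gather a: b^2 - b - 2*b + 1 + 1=b^2 - 3*b + 2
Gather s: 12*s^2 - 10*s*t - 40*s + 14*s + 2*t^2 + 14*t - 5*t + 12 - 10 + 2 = 12*s^2 + s*(-10*t - 26) + 2*t^2 + 9*t + 4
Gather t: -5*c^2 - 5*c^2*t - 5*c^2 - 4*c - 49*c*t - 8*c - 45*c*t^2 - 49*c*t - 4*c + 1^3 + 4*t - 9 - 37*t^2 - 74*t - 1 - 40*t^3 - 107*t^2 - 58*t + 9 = -10*c^2 - 16*c - 40*t^3 + t^2*(-45*c - 144) + t*(-5*c^2 - 98*c - 128)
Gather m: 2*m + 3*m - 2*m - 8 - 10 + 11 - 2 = 3*m - 9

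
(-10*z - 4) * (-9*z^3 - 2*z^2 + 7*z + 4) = 90*z^4 + 56*z^3 - 62*z^2 - 68*z - 16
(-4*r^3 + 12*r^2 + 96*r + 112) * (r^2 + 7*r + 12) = -4*r^5 - 16*r^4 + 132*r^3 + 928*r^2 + 1936*r + 1344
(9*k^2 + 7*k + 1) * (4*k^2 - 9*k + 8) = 36*k^4 - 53*k^3 + 13*k^2 + 47*k + 8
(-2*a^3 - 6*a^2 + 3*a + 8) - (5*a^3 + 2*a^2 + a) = -7*a^3 - 8*a^2 + 2*a + 8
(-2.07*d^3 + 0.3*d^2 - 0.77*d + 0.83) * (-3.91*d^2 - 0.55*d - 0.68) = 8.0937*d^5 - 0.0345*d^4 + 4.2533*d^3 - 3.0258*d^2 + 0.0671*d - 0.5644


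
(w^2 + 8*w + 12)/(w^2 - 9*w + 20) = (w^2 + 8*w + 12)/(w^2 - 9*w + 20)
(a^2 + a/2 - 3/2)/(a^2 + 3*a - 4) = (a + 3/2)/(a + 4)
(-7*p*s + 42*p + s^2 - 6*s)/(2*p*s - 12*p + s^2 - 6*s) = (-7*p + s)/(2*p + s)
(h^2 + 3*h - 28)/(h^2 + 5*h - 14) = (h - 4)/(h - 2)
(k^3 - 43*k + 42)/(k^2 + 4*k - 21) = (k^2 - 7*k + 6)/(k - 3)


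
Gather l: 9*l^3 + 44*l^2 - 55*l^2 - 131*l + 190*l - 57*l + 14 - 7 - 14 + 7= 9*l^3 - 11*l^2 + 2*l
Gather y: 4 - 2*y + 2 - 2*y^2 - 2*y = -2*y^2 - 4*y + 6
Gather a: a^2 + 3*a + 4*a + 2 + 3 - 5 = a^2 + 7*a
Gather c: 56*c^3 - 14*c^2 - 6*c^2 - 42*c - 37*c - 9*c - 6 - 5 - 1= 56*c^3 - 20*c^2 - 88*c - 12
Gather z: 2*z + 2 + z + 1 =3*z + 3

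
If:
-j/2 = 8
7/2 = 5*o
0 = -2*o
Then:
No Solution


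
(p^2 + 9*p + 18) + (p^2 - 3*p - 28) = 2*p^2 + 6*p - 10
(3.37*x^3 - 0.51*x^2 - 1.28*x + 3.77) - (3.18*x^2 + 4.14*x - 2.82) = 3.37*x^3 - 3.69*x^2 - 5.42*x + 6.59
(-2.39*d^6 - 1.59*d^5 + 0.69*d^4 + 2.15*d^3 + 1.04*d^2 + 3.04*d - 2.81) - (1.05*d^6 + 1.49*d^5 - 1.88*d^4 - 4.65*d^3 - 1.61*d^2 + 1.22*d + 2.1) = -3.44*d^6 - 3.08*d^5 + 2.57*d^4 + 6.8*d^3 + 2.65*d^2 + 1.82*d - 4.91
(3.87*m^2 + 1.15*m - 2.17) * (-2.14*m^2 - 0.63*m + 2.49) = -8.2818*m^4 - 4.8991*m^3 + 13.5556*m^2 + 4.2306*m - 5.4033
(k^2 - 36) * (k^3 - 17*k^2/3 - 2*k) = k^5 - 17*k^4/3 - 38*k^3 + 204*k^2 + 72*k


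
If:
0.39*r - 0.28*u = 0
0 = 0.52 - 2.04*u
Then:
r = 0.18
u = 0.25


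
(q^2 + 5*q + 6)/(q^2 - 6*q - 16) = (q + 3)/(q - 8)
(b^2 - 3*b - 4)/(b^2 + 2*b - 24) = (b + 1)/(b + 6)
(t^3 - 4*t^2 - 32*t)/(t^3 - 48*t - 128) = t/(t + 4)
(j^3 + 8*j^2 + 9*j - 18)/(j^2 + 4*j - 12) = (j^2 + 2*j - 3)/(j - 2)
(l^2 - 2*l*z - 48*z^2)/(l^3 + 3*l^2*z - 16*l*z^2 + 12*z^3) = (l - 8*z)/(l^2 - 3*l*z + 2*z^2)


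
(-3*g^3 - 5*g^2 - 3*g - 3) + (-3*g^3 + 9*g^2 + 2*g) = -6*g^3 + 4*g^2 - g - 3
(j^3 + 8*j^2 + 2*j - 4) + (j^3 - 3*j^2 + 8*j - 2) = 2*j^3 + 5*j^2 + 10*j - 6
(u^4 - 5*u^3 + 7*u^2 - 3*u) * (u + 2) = u^5 - 3*u^4 - 3*u^3 + 11*u^2 - 6*u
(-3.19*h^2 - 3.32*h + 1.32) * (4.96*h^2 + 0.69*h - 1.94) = -15.8224*h^4 - 18.6683*h^3 + 10.445*h^2 + 7.3516*h - 2.5608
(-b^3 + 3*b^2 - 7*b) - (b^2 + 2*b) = -b^3 + 2*b^2 - 9*b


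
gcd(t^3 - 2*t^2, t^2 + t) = t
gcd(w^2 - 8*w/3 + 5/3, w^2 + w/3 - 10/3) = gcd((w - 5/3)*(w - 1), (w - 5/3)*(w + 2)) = w - 5/3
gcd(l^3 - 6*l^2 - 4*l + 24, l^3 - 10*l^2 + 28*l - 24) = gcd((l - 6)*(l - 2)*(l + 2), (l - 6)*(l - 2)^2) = l^2 - 8*l + 12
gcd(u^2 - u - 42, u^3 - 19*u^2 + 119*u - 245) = u - 7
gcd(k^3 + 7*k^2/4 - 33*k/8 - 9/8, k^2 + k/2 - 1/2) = 1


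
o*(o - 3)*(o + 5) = o^3 + 2*o^2 - 15*o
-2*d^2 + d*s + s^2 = (-d + s)*(2*d + s)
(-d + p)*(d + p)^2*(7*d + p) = -7*d^4 - 8*d^3*p + 6*d^2*p^2 + 8*d*p^3 + p^4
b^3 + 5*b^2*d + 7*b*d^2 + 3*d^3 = (b + d)^2*(b + 3*d)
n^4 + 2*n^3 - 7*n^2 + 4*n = n*(n - 1)^2*(n + 4)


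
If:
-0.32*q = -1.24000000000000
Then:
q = 3.88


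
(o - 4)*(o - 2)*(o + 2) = o^3 - 4*o^2 - 4*o + 16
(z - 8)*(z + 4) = z^2 - 4*z - 32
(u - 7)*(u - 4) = u^2 - 11*u + 28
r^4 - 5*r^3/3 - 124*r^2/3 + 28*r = r*(r - 7)*(r - 2/3)*(r + 6)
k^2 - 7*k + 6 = (k - 6)*(k - 1)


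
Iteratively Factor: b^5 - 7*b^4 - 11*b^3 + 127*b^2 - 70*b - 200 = (b - 5)*(b^4 - 2*b^3 - 21*b^2 + 22*b + 40) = (b - 5)*(b - 2)*(b^3 - 21*b - 20) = (b - 5)^2*(b - 2)*(b^2 + 5*b + 4) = (b - 5)^2*(b - 2)*(b + 1)*(b + 4)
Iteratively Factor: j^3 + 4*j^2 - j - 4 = (j + 4)*(j^2 - 1) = (j + 1)*(j + 4)*(j - 1)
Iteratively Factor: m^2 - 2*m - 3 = (m + 1)*(m - 3)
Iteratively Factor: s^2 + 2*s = (s)*(s + 2)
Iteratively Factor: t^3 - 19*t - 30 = (t + 2)*(t^2 - 2*t - 15) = (t + 2)*(t + 3)*(t - 5)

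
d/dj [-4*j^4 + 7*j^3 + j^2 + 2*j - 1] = -16*j^3 + 21*j^2 + 2*j + 2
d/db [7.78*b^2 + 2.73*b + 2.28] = 15.56*b + 2.73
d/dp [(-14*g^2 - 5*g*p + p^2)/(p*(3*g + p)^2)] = (42*g^3 + 42*g^2*p + 13*g*p^2 - p^3)/(p^2*(27*g^3 + 27*g^2*p + 9*g*p^2 + p^3))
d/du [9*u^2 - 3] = 18*u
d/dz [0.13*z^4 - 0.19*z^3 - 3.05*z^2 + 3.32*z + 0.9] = 0.52*z^3 - 0.57*z^2 - 6.1*z + 3.32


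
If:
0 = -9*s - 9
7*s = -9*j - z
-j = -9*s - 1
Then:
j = -8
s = -1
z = 79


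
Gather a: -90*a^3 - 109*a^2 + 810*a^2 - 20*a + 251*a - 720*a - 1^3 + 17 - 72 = -90*a^3 + 701*a^2 - 489*a - 56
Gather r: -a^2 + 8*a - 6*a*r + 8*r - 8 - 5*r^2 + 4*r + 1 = -a^2 + 8*a - 5*r^2 + r*(12 - 6*a) - 7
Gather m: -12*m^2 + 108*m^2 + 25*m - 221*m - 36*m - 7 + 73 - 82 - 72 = 96*m^2 - 232*m - 88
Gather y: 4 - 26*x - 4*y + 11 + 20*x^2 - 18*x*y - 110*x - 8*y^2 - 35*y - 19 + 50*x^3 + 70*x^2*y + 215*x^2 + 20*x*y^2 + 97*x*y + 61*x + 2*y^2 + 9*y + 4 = 50*x^3 + 235*x^2 - 75*x + y^2*(20*x - 6) + y*(70*x^2 + 79*x - 30)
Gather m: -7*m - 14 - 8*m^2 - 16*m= -8*m^2 - 23*m - 14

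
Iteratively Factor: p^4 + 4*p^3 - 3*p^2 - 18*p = (p)*(p^3 + 4*p^2 - 3*p - 18) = p*(p - 2)*(p^2 + 6*p + 9) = p*(p - 2)*(p + 3)*(p + 3)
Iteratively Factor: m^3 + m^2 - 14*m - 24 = (m + 3)*(m^2 - 2*m - 8) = (m + 2)*(m + 3)*(m - 4)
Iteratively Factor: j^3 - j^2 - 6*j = (j + 2)*(j^2 - 3*j) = (j - 3)*(j + 2)*(j)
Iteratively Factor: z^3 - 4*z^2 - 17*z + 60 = (z + 4)*(z^2 - 8*z + 15) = (z - 3)*(z + 4)*(z - 5)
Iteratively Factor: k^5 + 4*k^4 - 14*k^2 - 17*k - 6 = (k + 3)*(k^4 + k^3 - 3*k^2 - 5*k - 2) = (k - 2)*(k + 3)*(k^3 + 3*k^2 + 3*k + 1) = (k - 2)*(k + 1)*(k + 3)*(k^2 + 2*k + 1) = (k - 2)*(k + 1)^2*(k + 3)*(k + 1)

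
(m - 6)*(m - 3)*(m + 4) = m^3 - 5*m^2 - 18*m + 72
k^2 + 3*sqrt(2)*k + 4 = (k + sqrt(2))*(k + 2*sqrt(2))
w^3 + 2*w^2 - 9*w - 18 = (w - 3)*(w + 2)*(w + 3)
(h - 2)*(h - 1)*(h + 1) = h^3 - 2*h^2 - h + 2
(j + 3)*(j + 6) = j^2 + 9*j + 18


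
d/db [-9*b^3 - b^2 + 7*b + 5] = -27*b^2 - 2*b + 7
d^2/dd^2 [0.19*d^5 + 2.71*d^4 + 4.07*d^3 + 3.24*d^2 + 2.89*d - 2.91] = 3.8*d^3 + 32.52*d^2 + 24.42*d + 6.48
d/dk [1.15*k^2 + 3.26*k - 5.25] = 2.3*k + 3.26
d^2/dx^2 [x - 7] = 0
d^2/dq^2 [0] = 0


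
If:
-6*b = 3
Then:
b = -1/2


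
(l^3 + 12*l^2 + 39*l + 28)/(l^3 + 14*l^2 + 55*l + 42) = (l + 4)/(l + 6)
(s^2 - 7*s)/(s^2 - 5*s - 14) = s/(s + 2)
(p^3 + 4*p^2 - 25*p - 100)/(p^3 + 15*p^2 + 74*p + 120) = (p - 5)/(p + 6)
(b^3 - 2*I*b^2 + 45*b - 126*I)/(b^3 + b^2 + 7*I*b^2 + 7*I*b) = (b^2 - 9*I*b - 18)/(b*(b + 1))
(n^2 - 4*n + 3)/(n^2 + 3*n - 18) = (n - 1)/(n + 6)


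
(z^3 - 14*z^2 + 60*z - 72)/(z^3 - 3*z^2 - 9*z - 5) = (-z^3 + 14*z^2 - 60*z + 72)/(-z^3 + 3*z^2 + 9*z + 5)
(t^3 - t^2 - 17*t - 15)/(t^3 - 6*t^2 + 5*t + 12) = (t^2 - 2*t - 15)/(t^2 - 7*t + 12)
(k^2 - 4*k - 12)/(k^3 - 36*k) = (k + 2)/(k*(k + 6))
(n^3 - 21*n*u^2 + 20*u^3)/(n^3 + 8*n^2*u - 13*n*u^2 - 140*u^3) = (n - u)/(n + 7*u)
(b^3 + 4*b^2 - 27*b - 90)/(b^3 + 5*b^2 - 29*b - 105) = (b + 6)/(b + 7)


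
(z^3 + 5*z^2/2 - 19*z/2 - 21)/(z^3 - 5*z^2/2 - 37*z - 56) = (z - 3)/(z - 8)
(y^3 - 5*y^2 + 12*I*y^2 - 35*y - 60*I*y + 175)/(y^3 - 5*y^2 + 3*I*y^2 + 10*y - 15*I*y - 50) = (y + 7*I)/(y - 2*I)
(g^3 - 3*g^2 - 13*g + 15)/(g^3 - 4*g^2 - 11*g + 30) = (g - 1)/(g - 2)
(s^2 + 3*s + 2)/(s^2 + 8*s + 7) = (s + 2)/(s + 7)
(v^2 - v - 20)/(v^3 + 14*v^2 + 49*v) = (v^2 - v - 20)/(v*(v^2 + 14*v + 49))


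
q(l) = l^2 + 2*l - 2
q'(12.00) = 26.00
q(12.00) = 166.00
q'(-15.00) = -28.00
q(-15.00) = 193.00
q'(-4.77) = -7.54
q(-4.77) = 11.21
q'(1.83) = 5.66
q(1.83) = 5.01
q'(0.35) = 2.70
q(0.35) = -1.18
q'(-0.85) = 0.30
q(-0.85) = -2.98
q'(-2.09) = -2.18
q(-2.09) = -1.81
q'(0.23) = 2.46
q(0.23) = -1.49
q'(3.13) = 8.26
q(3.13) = 14.06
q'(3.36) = 8.72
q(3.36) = 16.01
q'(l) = 2*l + 2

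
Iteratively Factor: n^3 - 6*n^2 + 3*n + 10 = (n - 5)*(n^2 - n - 2) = (n - 5)*(n + 1)*(n - 2)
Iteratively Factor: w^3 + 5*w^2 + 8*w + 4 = (w + 2)*(w^2 + 3*w + 2) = (w + 1)*(w + 2)*(w + 2)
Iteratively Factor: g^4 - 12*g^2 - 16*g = (g + 2)*(g^3 - 2*g^2 - 8*g) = (g + 2)^2*(g^2 - 4*g) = (g - 4)*(g + 2)^2*(g)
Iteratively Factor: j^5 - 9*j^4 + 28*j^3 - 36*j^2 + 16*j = (j - 1)*(j^4 - 8*j^3 + 20*j^2 - 16*j) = (j - 2)*(j - 1)*(j^3 - 6*j^2 + 8*j) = (j - 4)*(j - 2)*(j - 1)*(j^2 - 2*j) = j*(j - 4)*(j - 2)*(j - 1)*(j - 2)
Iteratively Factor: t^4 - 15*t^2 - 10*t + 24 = (t - 4)*(t^3 + 4*t^2 + t - 6) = (t - 4)*(t + 2)*(t^2 + 2*t - 3) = (t - 4)*(t + 2)*(t + 3)*(t - 1)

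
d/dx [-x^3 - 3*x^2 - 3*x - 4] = -3*x^2 - 6*x - 3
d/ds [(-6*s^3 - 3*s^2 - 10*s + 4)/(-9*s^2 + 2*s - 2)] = 6*(9*s^4 - 4*s^3 - 10*s^2 + 14*s + 2)/(81*s^4 - 36*s^3 + 40*s^2 - 8*s + 4)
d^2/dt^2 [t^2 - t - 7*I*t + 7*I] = 2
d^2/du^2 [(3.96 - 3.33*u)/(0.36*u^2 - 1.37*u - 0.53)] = ((0.72*u - 1.37)*(1.44*u - 2.74)*(3.33*u - 3.96) + (7.1928*u - 11.9754)*(-0.36*u^2 + 1.37*u + 0.53))/(-0.36*u^2 + 1.37*u + 0.53)^3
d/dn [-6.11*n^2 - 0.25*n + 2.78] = -12.22*n - 0.25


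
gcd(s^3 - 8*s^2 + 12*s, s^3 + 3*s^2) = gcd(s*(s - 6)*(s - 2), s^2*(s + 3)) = s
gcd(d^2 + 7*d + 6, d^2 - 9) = 1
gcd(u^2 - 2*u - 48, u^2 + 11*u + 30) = u + 6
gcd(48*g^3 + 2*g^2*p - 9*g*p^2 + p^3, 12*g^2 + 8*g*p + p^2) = 2*g + p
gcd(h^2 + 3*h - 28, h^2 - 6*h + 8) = h - 4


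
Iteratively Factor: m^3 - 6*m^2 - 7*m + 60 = (m - 5)*(m^2 - m - 12) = (m - 5)*(m - 4)*(m + 3)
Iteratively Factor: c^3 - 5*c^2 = (c)*(c^2 - 5*c) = c^2*(c - 5)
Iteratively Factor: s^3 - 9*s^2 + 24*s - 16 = (s - 1)*(s^2 - 8*s + 16) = (s - 4)*(s - 1)*(s - 4)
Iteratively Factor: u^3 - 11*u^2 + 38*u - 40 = (u - 4)*(u^2 - 7*u + 10) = (u - 5)*(u - 4)*(u - 2)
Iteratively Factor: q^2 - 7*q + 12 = (q - 3)*(q - 4)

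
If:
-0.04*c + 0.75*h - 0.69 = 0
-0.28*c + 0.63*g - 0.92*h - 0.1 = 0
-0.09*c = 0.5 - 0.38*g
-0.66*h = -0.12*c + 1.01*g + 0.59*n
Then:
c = -0.65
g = 1.16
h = 0.89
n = -3.11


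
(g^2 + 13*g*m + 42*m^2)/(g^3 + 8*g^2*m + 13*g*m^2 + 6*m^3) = (g + 7*m)/(g^2 + 2*g*m + m^2)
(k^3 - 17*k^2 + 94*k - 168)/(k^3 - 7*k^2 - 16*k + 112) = (k - 6)/(k + 4)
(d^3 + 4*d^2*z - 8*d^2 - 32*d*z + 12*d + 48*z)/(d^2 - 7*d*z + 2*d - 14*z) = (d^3 + 4*d^2*z - 8*d^2 - 32*d*z + 12*d + 48*z)/(d^2 - 7*d*z + 2*d - 14*z)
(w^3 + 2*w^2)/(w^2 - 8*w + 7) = w^2*(w + 2)/(w^2 - 8*w + 7)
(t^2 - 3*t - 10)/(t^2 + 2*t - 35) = (t + 2)/(t + 7)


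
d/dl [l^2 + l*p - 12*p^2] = 2*l + p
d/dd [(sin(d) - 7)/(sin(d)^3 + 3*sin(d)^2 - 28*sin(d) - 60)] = (-2*sin(d)^3 + 18*sin(d)^2 + 42*sin(d) - 256)*cos(d)/(sin(d)^3 + 3*sin(d)^2 - 28*sin(d) - 60)^2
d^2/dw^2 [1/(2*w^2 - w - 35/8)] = 256*(16*w^2 - 8*w - 4*(4*w - 1)^2 - 35)/(-16*w^2 + 8*w + 35)^3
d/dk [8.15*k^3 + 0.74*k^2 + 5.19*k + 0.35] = 24.45*k^2 + 1.48*k + 5.19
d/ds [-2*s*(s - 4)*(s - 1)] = -6*s^2 + 20*s - 8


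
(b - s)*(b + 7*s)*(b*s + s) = b^3*s + 6*b^2*s^2 + b^2*s - 7*b*s^3 + 6*b*s^2 - 7*s^3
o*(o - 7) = o^2 - 7*o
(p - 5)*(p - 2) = p^2 - 7*p + 10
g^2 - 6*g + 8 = (g - 4)*(g - 2)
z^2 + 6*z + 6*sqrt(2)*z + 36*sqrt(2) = (z + 6)*(z + 6*sqrt(2))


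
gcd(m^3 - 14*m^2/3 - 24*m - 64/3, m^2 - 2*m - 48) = m - 8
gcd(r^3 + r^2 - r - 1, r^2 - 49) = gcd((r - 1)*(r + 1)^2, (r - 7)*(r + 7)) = 1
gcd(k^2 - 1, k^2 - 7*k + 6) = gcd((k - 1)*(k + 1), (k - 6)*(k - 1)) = k - 1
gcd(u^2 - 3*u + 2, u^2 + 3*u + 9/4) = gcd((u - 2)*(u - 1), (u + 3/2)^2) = 1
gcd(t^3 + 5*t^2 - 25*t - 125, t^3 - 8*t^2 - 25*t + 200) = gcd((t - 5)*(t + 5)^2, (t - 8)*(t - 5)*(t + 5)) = t^2 - 25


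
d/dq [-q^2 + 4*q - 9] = 4 - 2*q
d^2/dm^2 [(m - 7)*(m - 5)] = 2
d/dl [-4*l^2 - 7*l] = -8*l - 7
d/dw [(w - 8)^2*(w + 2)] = (w - 8)*(3*w - 4)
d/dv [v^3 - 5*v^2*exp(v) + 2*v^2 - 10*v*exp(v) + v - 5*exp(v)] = -5*v^2*exp(v) + 3*v^2 - 20*v*exp(v) + 4*v - 15*exp(v) + 1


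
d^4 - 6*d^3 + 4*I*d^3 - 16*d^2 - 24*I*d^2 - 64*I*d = d*(d - 8)*(d + 2)*(d + 4*I)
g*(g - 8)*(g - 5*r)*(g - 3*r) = g^4 - 8*g^3*r - 8*g^3 + 15*g^2*r^2 + 64*g^2*r - 120*g*r^2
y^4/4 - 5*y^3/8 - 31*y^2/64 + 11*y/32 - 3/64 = (y/4 + 1/4)*(y - 3)*(y - 1/4)^2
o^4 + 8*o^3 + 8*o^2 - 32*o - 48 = (o - 2)*(o + 2)^2*(o + 6)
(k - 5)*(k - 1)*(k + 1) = k^3 - 5*k^2 - k + 5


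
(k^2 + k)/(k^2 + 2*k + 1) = k/(k + 1)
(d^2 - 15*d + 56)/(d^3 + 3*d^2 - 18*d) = (d^2 - 15*d + 56)/(d*(d^2 + 3*d - 18))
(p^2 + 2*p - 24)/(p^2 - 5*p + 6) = (p^2 + 2*p - 24)/(p^2 - 5*p + 6)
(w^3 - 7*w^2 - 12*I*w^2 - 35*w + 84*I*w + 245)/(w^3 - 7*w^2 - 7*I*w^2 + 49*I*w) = (w - 5*I)/w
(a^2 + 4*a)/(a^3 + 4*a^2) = 1/a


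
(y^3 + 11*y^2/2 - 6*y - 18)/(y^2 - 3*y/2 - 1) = (2*y^2 + 15*y + 18)/(2*y + 1)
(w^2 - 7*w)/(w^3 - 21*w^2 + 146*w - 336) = w/(w^2 - 14*w + 48)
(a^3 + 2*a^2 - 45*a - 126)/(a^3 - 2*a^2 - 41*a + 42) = (a + 3)/(a - 1)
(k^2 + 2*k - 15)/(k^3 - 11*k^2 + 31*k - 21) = (k + 5)/(k^2 - 8*k + 7)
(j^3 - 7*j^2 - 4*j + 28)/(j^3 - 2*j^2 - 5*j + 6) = (j^2 - 9*j + 14)/(j^2 - 4*j + 3)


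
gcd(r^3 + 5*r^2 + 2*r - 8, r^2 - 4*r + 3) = r - 1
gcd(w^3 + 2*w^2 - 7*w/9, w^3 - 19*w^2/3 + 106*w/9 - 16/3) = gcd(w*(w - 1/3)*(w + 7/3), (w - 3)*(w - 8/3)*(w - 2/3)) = 1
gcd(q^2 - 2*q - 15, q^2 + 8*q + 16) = 1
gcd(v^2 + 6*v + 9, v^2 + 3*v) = v + 3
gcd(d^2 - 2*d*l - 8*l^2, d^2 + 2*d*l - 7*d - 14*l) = d + 2*l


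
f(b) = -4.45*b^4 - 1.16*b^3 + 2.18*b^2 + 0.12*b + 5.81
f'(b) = -17.8*b^3 - 3.48*b^2 + 4.36*b + 0.12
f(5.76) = -5041.20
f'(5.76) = -3491.86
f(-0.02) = 5.81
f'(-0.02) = 0.03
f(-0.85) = 5.67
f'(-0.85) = 4.83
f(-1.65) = -16.23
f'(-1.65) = 63.41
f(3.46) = -653.50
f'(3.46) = -763.76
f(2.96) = -346.43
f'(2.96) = -479.10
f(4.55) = -1965.02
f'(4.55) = -1728.78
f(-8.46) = -21931.90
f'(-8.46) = 10491.99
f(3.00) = -365.98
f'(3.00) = -498.72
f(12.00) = -93958.51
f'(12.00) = -31207.08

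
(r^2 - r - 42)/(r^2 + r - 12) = (r^2 - r - 42)/(r^2 + r - 12)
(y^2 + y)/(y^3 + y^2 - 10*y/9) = 9*(y + 1)/(9*y^2 + 9*y - 10)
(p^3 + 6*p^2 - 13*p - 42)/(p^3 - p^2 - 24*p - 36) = (p^2 + 4*p - 21)/(p^2 - 3*p - 18)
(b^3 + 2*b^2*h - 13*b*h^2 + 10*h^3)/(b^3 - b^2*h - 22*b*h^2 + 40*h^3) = (b - h)/(b - 4*h)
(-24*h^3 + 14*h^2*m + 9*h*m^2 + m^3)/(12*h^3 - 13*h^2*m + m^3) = (-6*h - m)/(3*h - m)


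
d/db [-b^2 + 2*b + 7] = 2 - 2*b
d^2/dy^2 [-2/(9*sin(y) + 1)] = 18*(9*sin(y)^2 - sin(y) - 18)/(9*sin(y) + 1)^3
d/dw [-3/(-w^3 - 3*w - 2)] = 9*(-w^2 - 1)/(w^3 + 3*w + 2)^2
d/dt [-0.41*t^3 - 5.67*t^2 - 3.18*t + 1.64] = -1.23*t^2 - 11.34*t - 3.18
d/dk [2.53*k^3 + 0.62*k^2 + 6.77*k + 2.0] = 7.59*k^2 + 1.24*k + 6.77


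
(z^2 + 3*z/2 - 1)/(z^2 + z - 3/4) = 2*(z + 2)/(2*z + 3)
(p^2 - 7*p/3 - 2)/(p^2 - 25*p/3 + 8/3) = (3*p^2 - 7*p - 6)/(3*p^2 - 25*p + 8)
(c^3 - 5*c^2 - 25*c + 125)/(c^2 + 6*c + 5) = (c^2 - 10*c + 25)/(c + 1)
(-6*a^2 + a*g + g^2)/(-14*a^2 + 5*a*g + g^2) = (3*a + g)/(7*a + g)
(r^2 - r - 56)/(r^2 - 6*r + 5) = (r^2 - r - 56)/(r^2 - 6*r + 5)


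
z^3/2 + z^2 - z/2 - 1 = (z/2 + 1)*(z - 1)*(z + 1)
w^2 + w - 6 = (w - 2)*(w + 3)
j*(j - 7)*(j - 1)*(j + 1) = j^4 - 7*j^3 - j^2 + 7*j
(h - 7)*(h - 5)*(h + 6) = h^3 - 6*h^2 - 37*h + 210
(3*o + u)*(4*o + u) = 12*o^2 + 7*o*u + u^2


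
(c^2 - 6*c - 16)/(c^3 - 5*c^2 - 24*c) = (c + 2)/(c*(c + 3))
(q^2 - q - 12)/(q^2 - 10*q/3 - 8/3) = 3*(q + 3)/(3*q + 2)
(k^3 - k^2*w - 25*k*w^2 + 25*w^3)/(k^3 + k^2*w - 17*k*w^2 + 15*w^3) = (-k + 5*w)/(-k + 3*w)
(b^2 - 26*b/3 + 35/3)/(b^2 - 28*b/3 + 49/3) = (3*b - 5)/(3*b - 7)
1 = 1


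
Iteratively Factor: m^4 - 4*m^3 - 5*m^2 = (m - 5)*(m^3 + m^2) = (m - 5)*(m + 1)*(m^2) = m*(m - 5)*(m + 1)*(m)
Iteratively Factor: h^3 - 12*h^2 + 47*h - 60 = (h - 4)*(h^2 - 8*h + 15) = (h - 5)*(h - 4)*(h - 3)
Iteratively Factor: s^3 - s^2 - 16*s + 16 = (s + 4)*(s^2 - 5*s + 4) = (s - 4)*(s + 4)*(s - 1)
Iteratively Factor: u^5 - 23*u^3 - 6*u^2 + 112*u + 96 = (u - 4)*(u^4 + 4*u^3 - 7*u^2 - 34*u - 24) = (u - 4)*(u + 2)*(u^3 + 2*u^2 - 11*u - 12) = (u - 4)*(u + 2)*(u + 4)*(u^2 - 2*u - 3) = (u - 4)*(u - 3)*(u + 2)*(u + 4)*(u + 1)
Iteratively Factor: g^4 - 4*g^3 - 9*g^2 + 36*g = (g + 3)*(g^3 - 7*g^2 + 12*g) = (g - 3)*(g + 3)*(g^2 - 4*g) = (g - 4)*(g - 3)*(g + 3)*(g)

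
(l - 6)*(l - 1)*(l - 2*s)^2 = l^4 - 4*l^3*s - 7*l^3 + 4*l^2*s^2 + 28*l^2*s + 6*l^2 - 28*l*s^2 - 24*l*s + 24*s^2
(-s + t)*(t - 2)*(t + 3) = -s*t^2 - s*t + 6*s + t^3 + t^2 - 6*t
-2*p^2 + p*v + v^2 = (-p + v)*(2*p + v)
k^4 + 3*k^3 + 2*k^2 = k^2*(k + 1)*(k + 2)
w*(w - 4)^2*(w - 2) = w^4 - 10*w^3 + 32*w^2 - 32*w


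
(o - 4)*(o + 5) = o^2 + o - 20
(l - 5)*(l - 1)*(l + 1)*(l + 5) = l^4 - 26*l^2 + 25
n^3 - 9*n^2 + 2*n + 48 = (n - 8)*(n - 3)*(n + 2)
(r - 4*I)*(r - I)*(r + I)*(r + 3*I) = r^4 - I*r^3 + 13*r^2 - I*r + 12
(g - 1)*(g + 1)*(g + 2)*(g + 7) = g^4 + 9*g^3 + 13*g^2 - 9*g - 14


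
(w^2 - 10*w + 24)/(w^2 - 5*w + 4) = (w - 6)/(w - 1)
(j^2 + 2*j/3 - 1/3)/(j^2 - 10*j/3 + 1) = (j + 1)/(j - 3)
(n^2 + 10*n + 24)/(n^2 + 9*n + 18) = (n + 4)/(n + 3)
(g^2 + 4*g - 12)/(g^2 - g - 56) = (-g^2 - 4*g + 12)/(-g^2 + g + 56)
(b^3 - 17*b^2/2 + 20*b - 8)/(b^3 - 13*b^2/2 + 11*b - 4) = (b - 4)/(b - 2)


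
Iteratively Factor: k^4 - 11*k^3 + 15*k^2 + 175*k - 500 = (k + 4)*(k^3 - 15*k^2 + 75*k - 125) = (k - 5)*(k + 4)*(k^2 - 10*k + 25) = (k - 5)^2*(k + 4)*(k - 5)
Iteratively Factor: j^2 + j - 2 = (j - 1)*(j + 2)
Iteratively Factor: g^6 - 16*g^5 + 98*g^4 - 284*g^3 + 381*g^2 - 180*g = (g - 5)*(g^5 - 11*g^4 + 43*g^3 - 69*g^2 + 36*g) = (g - 5)*(g - 4)*(g^4 - 7*g^3 + 15*g^2 - 9*g) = (g - 5)*(g - 4)*(g - 1)*(g^3 - 6*g^2 + 9*g) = (g - 5)*(g - 4)*(g - 3)*(g - 1)*(g^2 - 3*g) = g*(g - 5)*(g - 4)*(g - 3)*(g - 1)*(g - 3)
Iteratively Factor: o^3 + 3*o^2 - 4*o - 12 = (o + 3)*(o^2 - 4) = (o - 2)*(o + 3)*(o + 2)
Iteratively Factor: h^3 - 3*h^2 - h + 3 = (h + 1)*(h^2 - 4*h + 3) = (h - 1)*(h + 1)*(h - 3)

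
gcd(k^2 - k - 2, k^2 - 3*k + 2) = k - 2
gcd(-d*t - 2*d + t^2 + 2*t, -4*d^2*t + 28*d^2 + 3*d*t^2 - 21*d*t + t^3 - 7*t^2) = -d + t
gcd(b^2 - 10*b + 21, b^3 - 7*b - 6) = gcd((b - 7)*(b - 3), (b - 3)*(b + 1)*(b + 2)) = b - 3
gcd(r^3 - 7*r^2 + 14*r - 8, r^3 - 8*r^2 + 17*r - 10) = r^2 - 3*r + 2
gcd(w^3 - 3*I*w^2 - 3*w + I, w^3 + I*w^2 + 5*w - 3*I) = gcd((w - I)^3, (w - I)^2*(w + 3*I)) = w^2 - 2*I*w - 1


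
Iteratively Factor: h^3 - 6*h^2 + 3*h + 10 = (h + 1)*(h^2 - 7*h + 10) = (h - 2)*(h + 1)*(h - 5)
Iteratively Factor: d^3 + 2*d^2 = (d)*(d^2 + 2*d) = d^2*(d + 2)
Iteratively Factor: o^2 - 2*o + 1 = (o - 1)*(o - 1)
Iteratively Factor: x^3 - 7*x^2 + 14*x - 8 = (x - 2)*(x^2 - 5*x + 4) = (x - 4)*(x - 2)*(x - 1)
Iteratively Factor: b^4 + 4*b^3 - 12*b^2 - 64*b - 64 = (b + 2)*(b^3 + 2*b^2 - 16*b - 32) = (b - 4)*(b + 2)*(b^2 + 6*b + 8) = (b - 4)*(b + 2)*(b + 4)*(b + 2)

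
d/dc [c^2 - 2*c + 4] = 2*c - 2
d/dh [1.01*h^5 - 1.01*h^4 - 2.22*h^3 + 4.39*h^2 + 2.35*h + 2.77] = 5.05*h^4 - 4.04*h^3 - 6.66*h^2 + 8.78*h + 2.35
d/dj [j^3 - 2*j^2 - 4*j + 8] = 3*j^2 - 4*j - 4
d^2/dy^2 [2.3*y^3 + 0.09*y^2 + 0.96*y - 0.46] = 13.8*y + 0.18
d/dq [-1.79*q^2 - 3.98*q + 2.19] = -3.58*q - 3.98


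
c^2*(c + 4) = c^3 + 4*c^2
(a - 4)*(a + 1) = a^2 - 3*a - 4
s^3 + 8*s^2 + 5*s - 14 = (s - 1)*(s + 2)*(s + 7)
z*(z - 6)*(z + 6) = z^3 - 36*z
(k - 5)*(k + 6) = k^2 + k - 30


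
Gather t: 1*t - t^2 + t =-t^2 + 2*t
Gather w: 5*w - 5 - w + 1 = 4*w - 4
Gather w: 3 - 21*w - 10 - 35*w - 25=-56*w - 32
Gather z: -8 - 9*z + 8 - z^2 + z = -z^2 - 8*z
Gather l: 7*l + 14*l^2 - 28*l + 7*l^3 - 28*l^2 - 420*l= 7*l^3 - 14*l^2 - 441*l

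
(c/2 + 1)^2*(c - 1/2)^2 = c^4/4 + 3*c^3/4 + c^2/16 - 3*c/4 + 1/4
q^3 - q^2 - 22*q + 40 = (q - 4)*(q - 2)*(q + 5)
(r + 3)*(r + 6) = r^2 + 9*r + 18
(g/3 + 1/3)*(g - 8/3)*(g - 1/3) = g^3/3 - 2*g^2/3 - 19*g/27 + 8/27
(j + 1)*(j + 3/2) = j^2 + 5*j/2 + 3/2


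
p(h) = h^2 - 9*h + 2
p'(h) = 2*h - 9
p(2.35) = -13.63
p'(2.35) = -4.30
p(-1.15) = 13.67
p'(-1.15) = -11.30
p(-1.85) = 22.07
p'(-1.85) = -12.70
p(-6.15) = 95.17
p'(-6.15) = -21.30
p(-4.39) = 60.78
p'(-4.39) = -17.78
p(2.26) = -13.23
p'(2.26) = -4.48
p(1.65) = -10.13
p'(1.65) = -5.70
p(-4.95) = 71.05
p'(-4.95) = -18.90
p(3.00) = -16.00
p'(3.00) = -3.00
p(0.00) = 2.00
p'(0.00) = -9.00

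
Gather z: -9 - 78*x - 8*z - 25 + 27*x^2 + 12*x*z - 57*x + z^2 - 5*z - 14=27*x^2 - 135*x + z^2 + z*(12*x - 13) - 48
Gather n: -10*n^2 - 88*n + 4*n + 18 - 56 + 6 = -10*n^2 - 84*n - 32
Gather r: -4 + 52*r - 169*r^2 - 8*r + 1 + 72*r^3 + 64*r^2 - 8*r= 72*r^3 - 105*r^2 + 36*r - 3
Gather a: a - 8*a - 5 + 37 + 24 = 56 - 7*a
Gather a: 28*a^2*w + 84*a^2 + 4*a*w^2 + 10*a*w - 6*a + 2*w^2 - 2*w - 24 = a^2*(28*w + 84) + a*(4*w^2 + 10*w - 6) + 2*w^2 - 2*w - 24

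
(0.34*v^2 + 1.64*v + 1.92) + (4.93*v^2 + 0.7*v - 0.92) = 5.27*v^2 + 2.34*v + 1.0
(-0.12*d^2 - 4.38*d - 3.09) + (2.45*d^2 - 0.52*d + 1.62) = 2.33*d^2 - 4.9*d - 1.47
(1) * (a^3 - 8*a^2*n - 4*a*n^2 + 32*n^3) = a^3 - 8*a^2*n - 4*a*n^2 + 32*n^3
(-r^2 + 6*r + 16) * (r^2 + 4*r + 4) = -r^4 + 2*r^3 + 36*r^2 + 88*r + 64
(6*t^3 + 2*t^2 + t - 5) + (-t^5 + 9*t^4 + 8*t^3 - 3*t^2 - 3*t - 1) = -t^5 + 9*t^4 + 14*t^3 - t^2 - 2*t - 6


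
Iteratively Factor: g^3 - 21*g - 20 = (g + 4)*(g^2 - 4*g - 5) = (g - 5)*(g + 4)*(g + 1)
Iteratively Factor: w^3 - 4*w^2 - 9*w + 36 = (w - 4)*(w^2 - 9) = (w - 4)*(w - 3)*(w + 3)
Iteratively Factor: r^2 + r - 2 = (r + 2)*(r - 1)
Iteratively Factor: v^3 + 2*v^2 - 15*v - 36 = (v + 3)*(v^2 - v - 12) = (v + 3)^2*(v - 4)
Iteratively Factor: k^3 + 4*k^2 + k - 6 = (k + 2)*(k^2 + 2*k - 3) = (k - 1)*(k + 2)*(k + 3)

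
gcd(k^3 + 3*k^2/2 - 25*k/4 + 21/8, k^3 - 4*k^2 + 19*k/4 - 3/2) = k^2 - 2*k + 3/4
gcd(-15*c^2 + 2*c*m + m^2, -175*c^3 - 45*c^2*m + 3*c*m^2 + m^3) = 5*c + m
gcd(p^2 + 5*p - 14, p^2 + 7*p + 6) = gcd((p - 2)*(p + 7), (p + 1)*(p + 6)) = 1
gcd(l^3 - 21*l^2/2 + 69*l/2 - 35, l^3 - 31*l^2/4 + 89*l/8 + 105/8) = l^2 - 17*l/2 + 35/2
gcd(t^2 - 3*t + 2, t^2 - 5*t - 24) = 1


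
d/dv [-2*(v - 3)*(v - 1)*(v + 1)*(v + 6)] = -8*v^3 - 18*v^2 + 76*v + 6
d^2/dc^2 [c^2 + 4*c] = 2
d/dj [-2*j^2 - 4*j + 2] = -4*j - 4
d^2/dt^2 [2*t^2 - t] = 4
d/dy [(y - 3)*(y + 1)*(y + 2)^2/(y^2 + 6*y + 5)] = 2*(y^3 + 8*y^2 + 5*y - 14)/(y^2 + 10*y + 25)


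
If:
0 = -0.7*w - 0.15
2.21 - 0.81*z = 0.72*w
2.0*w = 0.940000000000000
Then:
No Solution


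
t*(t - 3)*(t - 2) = t^3 - 5*t^2 + 6*t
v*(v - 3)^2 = v^3 - 6*v^2 + 9*v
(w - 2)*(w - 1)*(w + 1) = w^3 - 2*w^2 - w + 2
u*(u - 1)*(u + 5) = u^3 + 4*u^2 - 5*u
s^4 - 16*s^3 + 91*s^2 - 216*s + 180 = (s - 6)*(s - 5)*(s - 3)*(s - 2)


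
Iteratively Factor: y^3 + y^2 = (y)*(y^2 + y) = y*(y + 1)*(y)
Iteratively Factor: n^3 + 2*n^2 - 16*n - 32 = (n - 4)*(n^2 + 6*n + 8) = (n - 4)*(n + 2)*(n + 4)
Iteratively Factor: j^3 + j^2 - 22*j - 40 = (j + 4)*(j^2 - 3*j - 10) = (j + 2)*(j + 4)*(j - 5)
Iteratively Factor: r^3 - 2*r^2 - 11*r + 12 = (r - 4)*(r^2 + 2*r - 3) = (r - 4)*(r - 1)*(r + 3)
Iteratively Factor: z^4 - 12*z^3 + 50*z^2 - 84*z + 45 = (z - 3)*(z^3 - 9*z^2 + 23*z - 15) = (z - 3)*(z - 1)*(z^2 - 8*z + 15) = (z - 3)^2*(z - 1)*(z - 5)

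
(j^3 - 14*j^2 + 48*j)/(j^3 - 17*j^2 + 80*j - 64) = j*(j - 6)/(j^2 - 9*j + 8)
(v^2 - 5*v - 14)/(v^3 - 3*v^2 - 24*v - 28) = 1/(v + 2)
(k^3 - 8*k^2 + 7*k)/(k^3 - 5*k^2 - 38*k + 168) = k*(k - 1)/(k^2 + 2*k - 24)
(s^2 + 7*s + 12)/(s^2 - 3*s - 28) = (s + 3)/(s - 7)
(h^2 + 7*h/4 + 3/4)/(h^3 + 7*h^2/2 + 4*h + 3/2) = (4*h + 3)/(2*(2*h^2 + 5*h + 3))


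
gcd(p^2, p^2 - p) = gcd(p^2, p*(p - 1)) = p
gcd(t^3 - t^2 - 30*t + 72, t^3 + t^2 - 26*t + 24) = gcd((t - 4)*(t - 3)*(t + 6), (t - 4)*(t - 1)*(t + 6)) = t^2 + 2*t - 24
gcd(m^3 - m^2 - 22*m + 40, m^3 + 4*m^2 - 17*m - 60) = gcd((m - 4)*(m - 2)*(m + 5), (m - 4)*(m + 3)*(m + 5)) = m^2 + m - 20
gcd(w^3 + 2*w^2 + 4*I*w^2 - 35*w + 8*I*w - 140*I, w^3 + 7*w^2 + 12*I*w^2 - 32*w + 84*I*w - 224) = w^2 + w*(7 + 4*I) + 28*I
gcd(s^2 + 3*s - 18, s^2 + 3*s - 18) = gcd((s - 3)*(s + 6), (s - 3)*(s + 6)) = s^2 + 3*s - 18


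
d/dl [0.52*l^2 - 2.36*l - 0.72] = 1.04*l - 2.36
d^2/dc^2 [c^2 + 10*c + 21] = 2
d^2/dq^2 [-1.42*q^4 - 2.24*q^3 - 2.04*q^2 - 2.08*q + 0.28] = -17.04*q^2 - 13.44*q - 4.08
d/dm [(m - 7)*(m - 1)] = 2*m - 8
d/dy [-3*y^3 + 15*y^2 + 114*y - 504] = -9*y^2 + 30*y + 114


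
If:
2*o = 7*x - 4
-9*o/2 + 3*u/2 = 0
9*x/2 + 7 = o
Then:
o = -67/2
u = -201/2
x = -9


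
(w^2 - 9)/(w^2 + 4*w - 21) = (w + 3)/(w + 7)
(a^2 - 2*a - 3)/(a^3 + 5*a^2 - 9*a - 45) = (a + 1)/(a^2 + 8*a + 15)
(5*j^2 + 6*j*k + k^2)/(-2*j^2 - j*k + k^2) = (-5*j - k)/(2*j - k)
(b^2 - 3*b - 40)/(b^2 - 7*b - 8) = (b + 5)/(b + 1)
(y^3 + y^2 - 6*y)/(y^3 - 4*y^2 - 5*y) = (-y^2 - y + 6)/(-y^2 + 4*y + 5)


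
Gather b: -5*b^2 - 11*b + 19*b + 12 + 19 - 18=-5*b^2 + 8*b + 13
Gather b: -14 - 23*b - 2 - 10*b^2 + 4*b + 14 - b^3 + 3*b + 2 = -b^3 - 10*b^2 - 16*b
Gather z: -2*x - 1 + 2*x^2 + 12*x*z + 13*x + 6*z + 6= 2*x^2 + 11*x + z*(12*x + 6) + 5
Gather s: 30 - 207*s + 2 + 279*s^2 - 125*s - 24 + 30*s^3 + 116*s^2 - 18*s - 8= 30*s^3 + 395*s^2 - 350*s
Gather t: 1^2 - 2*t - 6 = -2*t - 5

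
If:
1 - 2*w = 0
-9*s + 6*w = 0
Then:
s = 1/3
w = 1/2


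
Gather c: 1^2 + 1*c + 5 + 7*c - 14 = 8*c - 8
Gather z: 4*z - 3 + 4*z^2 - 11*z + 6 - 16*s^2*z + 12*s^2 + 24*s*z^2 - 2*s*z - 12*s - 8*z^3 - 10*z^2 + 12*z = 12*s^2 - 12*s - 8*z^3 + z^2*(24*s - 6) + z*(-16*s^2 - 2*s + 5) + 3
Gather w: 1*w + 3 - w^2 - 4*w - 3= -w^2 - 3*w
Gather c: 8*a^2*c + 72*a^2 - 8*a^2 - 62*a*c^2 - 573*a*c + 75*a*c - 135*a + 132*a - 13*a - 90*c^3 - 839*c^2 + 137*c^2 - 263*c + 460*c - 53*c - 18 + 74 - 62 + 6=64*a^2 - 16*a - 90*c^3 + c^2*(-62*a - 702) + c*(8*a^2 - 498*a + 144)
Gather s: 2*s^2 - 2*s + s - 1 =2*s^2 - s - 1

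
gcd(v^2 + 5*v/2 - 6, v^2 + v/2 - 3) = v - 3/2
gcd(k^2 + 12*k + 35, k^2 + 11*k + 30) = k + 5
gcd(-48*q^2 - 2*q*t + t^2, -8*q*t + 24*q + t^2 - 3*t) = 8*q - t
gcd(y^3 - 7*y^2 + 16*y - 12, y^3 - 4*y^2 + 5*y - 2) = y - 2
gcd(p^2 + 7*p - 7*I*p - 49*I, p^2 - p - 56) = p + 7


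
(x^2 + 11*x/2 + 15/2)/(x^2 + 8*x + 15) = (x + 5/2)/(x + 5)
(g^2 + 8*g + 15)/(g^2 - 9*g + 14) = (g^2 + 8*g + 15)/(g^2 - 9*g + 14)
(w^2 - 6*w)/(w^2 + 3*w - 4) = w*(w - 6)/(w^2 + 3*w - 4)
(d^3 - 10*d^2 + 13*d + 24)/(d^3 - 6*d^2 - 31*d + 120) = (d + 1)/(d + 5)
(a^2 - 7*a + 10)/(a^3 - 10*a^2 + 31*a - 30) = 1/(a - 3)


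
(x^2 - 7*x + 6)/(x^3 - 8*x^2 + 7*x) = (x - 6)/(x*(x - 7))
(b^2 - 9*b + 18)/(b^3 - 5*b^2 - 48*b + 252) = (b - 3)/(b^2 + b - 42)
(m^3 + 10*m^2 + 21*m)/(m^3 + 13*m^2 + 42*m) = (m + 3)/(m + 6)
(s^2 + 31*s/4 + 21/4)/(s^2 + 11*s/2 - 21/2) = (4*s + 3)/(2*(2*s - 3))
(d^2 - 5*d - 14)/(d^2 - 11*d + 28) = (d + 2)/(d - 4)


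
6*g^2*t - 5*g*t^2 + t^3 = t*(-3*g + t)*(-2*g + t)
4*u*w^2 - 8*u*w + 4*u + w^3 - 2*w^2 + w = (4*u + w)*(w - 1)^2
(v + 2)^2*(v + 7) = v^3 + 11*v^2 + 32*v + 28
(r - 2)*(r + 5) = r^2 + 3*r - 10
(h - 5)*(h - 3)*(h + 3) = h^3 - 5*h^2 - 9*h + 45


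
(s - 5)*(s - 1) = s^2 - 6*s + 5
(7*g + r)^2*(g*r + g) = 49*g^3*r + 49*g^3 + 14*g^2*r^2 + 14*g^2*r + g*r^3 + g*r^2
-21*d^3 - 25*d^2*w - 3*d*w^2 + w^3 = (-7*d + w)*(d + w)*(3*d + w)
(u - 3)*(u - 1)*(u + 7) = u^3 + 3*u^2 - 25*u + 21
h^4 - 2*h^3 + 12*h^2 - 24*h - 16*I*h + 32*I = (h - 2)*(h - 2*I)^2*(h + 4*I)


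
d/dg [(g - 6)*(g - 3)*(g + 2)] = g*(3*g - 14)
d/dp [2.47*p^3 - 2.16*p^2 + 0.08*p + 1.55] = 7.41*p^2 - 4.32*p + 0.08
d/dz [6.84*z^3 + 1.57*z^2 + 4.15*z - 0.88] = 20.52*z^2 + 3.14*z + 4.15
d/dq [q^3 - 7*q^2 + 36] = q*(3*q - 14)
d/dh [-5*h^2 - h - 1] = -10*h - 1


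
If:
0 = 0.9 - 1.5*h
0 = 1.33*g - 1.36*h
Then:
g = 0.61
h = 0.60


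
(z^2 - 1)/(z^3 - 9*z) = (z^2 - 1)/(z*(z^2 - 9))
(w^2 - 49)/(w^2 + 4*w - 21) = (w - 7)/(w - 3)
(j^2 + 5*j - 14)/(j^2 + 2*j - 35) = (j - 2)/(j - 5)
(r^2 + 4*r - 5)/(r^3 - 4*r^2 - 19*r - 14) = (-r^2 - 4*r + 5)/(-r^3 + 4*r^2 + 19*r + 14)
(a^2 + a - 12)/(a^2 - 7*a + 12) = (a + 4)/(a - 4)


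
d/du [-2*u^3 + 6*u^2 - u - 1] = -6*u^2 + 12*u - 1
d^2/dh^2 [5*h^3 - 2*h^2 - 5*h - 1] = 30*h - 4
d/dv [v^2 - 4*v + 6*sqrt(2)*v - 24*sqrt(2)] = 2*v - 4 + 6*sqrt(2)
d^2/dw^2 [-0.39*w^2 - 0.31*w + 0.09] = -0.780000000000000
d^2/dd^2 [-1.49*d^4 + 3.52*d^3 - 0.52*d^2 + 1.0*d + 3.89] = -17.88*d^2 + 21.12*d - 1.04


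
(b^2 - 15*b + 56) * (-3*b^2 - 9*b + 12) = -3*b^4 + 36*b^3 - 21*b^2 - 684*b + 672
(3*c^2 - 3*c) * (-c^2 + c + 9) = -3*c^4 + 6*c^3 + 24*c^2 - 27*c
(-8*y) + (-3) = -8*y - 3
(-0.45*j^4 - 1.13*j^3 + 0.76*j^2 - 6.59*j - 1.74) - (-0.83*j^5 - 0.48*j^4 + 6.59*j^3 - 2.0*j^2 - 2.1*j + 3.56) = 0.83*j^5 + 0.03*j^4 - 7.72*j^3 + 2.76*j^2 - 4.49*j - 5.3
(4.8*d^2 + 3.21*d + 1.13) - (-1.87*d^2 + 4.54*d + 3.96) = 6.67*d^2 - 1.33*d - 2.83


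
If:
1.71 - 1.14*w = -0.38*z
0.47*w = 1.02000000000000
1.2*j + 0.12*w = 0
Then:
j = -0.22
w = 2.17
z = 2.01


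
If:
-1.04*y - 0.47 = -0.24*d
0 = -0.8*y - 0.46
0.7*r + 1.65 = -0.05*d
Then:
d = -0.53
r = -2.32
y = -0.58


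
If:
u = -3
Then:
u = -3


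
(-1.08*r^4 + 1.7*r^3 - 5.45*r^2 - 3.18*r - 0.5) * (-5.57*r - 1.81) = 6.0156*r^5 - 7.5142*r^4 + 27.2795*r^3 + 27.5771*r^2 + 8.5408*r + 0.905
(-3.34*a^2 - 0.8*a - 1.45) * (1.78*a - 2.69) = -5.9452*a^3 + 7.5606*a^2 - 0.429*a + 3.9005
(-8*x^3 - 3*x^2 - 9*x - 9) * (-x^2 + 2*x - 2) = 8*x^5 - 13*x^4 + 19*x^3 - 3*x^2 + 18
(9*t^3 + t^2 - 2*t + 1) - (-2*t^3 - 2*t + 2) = 11*t^3 + t^2 - 1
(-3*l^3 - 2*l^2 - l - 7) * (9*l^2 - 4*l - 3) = -27*l^5 - 6*l^4 + 8*l^3 - 53*l^2 + 31*l + 21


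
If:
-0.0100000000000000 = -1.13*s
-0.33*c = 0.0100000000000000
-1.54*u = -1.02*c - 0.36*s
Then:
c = -0.03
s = 0.01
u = -0.02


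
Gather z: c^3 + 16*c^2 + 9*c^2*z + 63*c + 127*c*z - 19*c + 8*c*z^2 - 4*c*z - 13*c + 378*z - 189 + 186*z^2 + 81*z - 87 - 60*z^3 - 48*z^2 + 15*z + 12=c^3 + 16*c^2 + 31*c - 60*z^3 + z^2*(8*c + 138) + z*(9*c^2 + 123*c + 474) - 264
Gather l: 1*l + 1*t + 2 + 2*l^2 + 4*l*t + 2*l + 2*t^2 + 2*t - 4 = 2*l^2 + l*(4*t + 3) + 2*t^2 + 3*t - 2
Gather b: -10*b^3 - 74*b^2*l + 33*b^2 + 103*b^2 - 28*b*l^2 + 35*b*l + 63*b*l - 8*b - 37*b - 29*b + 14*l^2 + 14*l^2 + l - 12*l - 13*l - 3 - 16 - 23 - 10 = -10*b^3 + b^2*(136 - 74*l) + b*(-28*l^2 + 98*l - 74) + 28*l^2 - 24*l - 52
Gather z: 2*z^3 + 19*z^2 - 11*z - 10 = 2*z^3 + 19*z^2 - 11*z - 10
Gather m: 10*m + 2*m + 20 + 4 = 12*m + 24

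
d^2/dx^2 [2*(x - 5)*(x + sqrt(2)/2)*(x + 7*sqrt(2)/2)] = 12*x - 20 + 16*sqrt(2)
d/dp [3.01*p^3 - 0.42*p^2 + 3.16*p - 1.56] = 9.03*p^2 - 0.84*p + 3.16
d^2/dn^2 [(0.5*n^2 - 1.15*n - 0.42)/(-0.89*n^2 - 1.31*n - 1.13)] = (2.98773*n^3 + 5.013192*n^2 - 4.001262*n - 4.084854)/(0.704969*n^6 + 3.112953*n^5 + 7.267206*n^4 + 10.152893*n^3 + 9.226902*n^2 + 5.018217*n + 1.442897)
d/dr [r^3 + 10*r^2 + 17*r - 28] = 3*r^2 + 20*r + 17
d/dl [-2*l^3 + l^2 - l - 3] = -6*l^2 + 2*l - 1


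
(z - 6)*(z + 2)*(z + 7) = z^3 + 3*z^2 - 40*z - 84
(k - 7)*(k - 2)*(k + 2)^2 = k^4 - 5*k^3 - 18*k^2 + 20*k + 56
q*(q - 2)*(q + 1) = q^3 - q^2 - 2*q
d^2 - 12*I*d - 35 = (d - 7*I)*(d - 5*I)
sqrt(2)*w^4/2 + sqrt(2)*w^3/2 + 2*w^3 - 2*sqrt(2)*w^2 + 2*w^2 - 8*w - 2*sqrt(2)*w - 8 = (w - 2)*(w + 1)*(w + 2*sqrt(2))*(sqrt(2)*w/2 + sqrt(2))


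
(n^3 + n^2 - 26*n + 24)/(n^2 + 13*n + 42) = (n^2 - 5*n + 4)/(n + 7)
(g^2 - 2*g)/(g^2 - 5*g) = (g - 2)/(g - 5)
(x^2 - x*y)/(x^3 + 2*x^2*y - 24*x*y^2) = (x - y)/(x^2 + 2*x*y - 24*y^2)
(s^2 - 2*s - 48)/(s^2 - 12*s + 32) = (s + 6)/(s - 4)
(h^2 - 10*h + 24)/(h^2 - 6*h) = (h - 4)/h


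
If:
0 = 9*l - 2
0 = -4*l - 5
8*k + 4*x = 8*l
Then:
No Solution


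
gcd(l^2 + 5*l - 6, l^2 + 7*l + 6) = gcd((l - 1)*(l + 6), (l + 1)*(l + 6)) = l + 6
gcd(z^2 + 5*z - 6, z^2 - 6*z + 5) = z - 1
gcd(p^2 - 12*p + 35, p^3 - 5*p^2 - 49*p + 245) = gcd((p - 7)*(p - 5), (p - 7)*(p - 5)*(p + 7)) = p^2 - 12*p + 35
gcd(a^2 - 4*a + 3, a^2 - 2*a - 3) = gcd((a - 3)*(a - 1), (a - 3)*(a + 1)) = a - 3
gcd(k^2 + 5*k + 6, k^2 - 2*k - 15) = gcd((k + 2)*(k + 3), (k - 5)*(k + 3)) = k + 3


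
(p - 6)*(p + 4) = p^2 - 2*p - 24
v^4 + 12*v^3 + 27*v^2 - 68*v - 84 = (v - 2)*(v + 1)*(v + 6)*(v + 7)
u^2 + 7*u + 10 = (u + 2)*(u + 5)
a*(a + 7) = a^2 + 7*a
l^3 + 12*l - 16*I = (l - 2*I)^2*(l + 4*I)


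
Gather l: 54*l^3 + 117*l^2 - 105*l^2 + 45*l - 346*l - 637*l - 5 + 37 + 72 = 54*l^3 + 12*l^2 - 938*l + 104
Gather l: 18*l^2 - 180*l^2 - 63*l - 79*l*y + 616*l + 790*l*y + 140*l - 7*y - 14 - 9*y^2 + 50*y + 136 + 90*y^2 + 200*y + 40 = -162*l^2 + l*(711*y + 693) + 81*y^2 + 243*y + 162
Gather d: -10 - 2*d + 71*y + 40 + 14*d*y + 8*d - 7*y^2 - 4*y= d*(14*y + 6) - 7*y^2 + 67*y + 30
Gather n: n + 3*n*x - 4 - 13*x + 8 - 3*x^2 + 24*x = n*(3*x + 1) - 3*x^2 + 11*x + 4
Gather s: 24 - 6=18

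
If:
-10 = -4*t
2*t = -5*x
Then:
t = 5/2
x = -1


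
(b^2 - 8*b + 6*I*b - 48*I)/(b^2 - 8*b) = (b + 6*I)/b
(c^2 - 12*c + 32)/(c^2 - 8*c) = (c - 4)/c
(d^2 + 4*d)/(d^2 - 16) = d/(d - 4)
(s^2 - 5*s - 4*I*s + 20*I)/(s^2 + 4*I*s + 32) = (s - 5)/(s + 8*I)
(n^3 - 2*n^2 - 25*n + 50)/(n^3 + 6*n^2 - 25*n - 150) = (n - 2)/(n + 6)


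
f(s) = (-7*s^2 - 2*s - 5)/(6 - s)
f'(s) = (-14*s - 2)/(6 - s) + (-7*s^2 - 2*s - 5)/(6 - s)^2 = (7*s^2 - 84*s - 17)/(s^2 - 12*s + 36)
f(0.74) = -1.96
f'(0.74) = -2.72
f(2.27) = -12.23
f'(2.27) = -12.33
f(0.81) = -2.16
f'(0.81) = -2.99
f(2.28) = -12.35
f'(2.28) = -12.44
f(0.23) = -1.01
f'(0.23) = -1.08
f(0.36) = -1.18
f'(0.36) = -1.46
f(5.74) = -950.44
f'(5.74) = -3972.29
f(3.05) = -25.84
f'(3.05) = -23.91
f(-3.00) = -6.89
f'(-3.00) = 3.68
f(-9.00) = -36.93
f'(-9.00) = 5.80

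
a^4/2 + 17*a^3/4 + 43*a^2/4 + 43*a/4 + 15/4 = (a/2 + 1/2)*(a + 1)*(a + 3/2)*(a + 5)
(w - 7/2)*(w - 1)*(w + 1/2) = w^3 - 4*w^2 + 5*w/4 + 7/4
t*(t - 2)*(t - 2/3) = t^3 - 8*t^2/3 + 4*t/3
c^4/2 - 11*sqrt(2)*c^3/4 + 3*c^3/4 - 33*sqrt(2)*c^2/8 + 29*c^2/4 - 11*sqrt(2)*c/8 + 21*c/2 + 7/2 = (c/2 + 1/2)*(c + 1/2)*(c - 7*sqrt(2)/2)*(c - 2*sqrt(2))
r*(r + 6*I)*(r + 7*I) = r^3 + 13*I*r^2 - 42*r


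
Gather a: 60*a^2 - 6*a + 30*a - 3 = 60*a^2 + 24*a - 3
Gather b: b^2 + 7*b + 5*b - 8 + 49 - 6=b^2 + 12*b + 35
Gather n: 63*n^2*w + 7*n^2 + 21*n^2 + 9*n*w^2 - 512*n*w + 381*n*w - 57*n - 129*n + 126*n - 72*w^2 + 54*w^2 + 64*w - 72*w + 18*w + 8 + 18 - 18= n^2*(63*w + 28) + n*(9*w^2 - 131*w - 60) - 18*w^2 + 10*w + 8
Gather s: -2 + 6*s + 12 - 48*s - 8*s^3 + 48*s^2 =-8*s^3 + 48*s^2 - 42*s + 10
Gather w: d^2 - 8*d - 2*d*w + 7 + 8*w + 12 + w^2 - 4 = d^2 - 8*d + w^2 + w*(8 - 2*d) + 15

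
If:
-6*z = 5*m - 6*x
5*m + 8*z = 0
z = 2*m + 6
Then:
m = -16/7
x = -10/21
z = 10/7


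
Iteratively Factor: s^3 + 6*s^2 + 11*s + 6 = (s + 3)*(s^2 + 3*s + 2) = (s + 2)*(s + 3)*(s + 1)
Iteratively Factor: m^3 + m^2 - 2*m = (m - 1)*(m^2 + 2*m) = (m - 1)*(m + 2)*(m)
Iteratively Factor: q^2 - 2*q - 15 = (q + 3)*(q - 5)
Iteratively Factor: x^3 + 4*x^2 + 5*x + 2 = (x + 1)*(x^2 + 3*x + 2) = (x + 1)^2*(x + 2)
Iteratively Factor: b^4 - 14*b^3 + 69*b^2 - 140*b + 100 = (b - 5)*(b^3 - 9*b^2 + 24*b - 20) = (b - 5)^2*(b^2 - 4*b + 4) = (b - 5)^2*(b - 2)*(b - 2)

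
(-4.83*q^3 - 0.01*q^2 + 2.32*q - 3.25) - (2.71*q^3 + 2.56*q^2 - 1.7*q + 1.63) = -7.54*q^3 - 2.57*q^2 + 4.02*q - 4.88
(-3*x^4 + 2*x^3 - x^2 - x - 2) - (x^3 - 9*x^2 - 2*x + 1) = -3*x^4 + x^3 + 8*x^2 + x - 3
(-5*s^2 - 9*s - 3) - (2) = -5*s^2 - 9*s - 5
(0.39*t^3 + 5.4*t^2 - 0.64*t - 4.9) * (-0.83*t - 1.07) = -0.3237*t^4 - 4.8993*t^3 - 5.2468*t^2 + 4.7518*t + 5.243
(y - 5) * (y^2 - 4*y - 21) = y^3 - 9*y^2 - y + 105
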